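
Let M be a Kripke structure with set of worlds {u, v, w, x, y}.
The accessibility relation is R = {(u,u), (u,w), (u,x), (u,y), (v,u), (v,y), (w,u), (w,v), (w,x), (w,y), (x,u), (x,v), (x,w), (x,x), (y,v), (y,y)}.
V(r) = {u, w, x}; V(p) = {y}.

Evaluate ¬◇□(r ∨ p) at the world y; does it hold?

No

At y: ◇□(r ∨ p) is true, so ¬◇□(r ∨ p) is false.
  At y: ◇□(r ∨ p) requires □(r ∨ p) at some successor in {v, y}.
    □(r ∨ p) holds at v, so ◇□(r ∨ p) is true at y.
      At v: □(r ∨ p) requires r ∨ p at every successor {u, y}.
        At u: r ∨ p is true.
        At y: r ∨ p is true.
      So □(r ∨ p) is true at v.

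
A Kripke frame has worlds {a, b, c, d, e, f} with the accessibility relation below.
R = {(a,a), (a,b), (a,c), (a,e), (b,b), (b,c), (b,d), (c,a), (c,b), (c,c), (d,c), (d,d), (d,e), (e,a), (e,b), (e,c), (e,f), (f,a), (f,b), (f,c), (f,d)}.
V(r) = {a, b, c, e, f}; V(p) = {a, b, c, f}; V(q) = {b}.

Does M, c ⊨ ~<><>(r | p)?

No

Recall that <>ψ holds at a world iff ψ holds at some accessible world.
At c: <><>(r | p) is true, so ~<><>(r | p) is false.
  At c: <><>(r | p) requires <>(r | p) at some successor in {a, b, c}.
    <>(r | p) holds at a, so <><>(r | p) is true at c.
      At a: <>(r | p) requires r | p at some successor in {a, b, c, e}.
        r | p holds at a, so <>(r | p) is true at a.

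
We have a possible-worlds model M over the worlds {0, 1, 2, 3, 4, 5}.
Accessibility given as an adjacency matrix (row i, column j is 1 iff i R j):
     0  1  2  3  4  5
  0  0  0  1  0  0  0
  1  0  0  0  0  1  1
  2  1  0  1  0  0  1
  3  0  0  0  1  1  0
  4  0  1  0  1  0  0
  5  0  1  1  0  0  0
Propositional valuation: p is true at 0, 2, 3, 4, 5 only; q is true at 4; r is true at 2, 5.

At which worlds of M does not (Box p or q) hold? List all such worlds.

Let φ = not (Box p or q). Evaluate φ at each world:
  0 (successors {2}): φ is false.
  1 (successors {4, 5}): φ is false.
  2 (successors {0, 2, 5}): φ is false.
  3 (successors {3, 4}): φ is false.
  4 (successors {1, 3}): φ is false.
  5 (successors {1, 2}): φ is true.
For instance, at 1:
  At 1: Box p or q is true, so not (Box p or q) is false.
    At 1: Box p is true, q is false, so Box p or q is true.
      At 1: Box p requires p at every successor {4, 5}.
        At 4: p is true.
        At 5: p is true.
      So Box p is true at 1.
Satisfying worlds: {5}

5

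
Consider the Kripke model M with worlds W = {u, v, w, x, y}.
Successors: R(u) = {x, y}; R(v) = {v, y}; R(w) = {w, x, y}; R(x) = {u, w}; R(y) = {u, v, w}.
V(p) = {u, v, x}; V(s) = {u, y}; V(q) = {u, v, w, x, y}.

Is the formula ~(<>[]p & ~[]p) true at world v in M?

At v: <>[]p & ~[]p is false, so ~(<>[]p & ~[]p) is true.
  At v: <>[]p is false, ~[]p is true, so <>[]p & ~[]p is false.
    At v: <>[]p requires []p at some successor in {v, y}.
      At v: []p is false.
      At y: []p is false.
    So <>[]p is false at v.
    At v: []p is false, so ~[]p is true.
      At v: []p requires p at every successor {v, y}.
        p fails at y, so []p is false at v.

Yes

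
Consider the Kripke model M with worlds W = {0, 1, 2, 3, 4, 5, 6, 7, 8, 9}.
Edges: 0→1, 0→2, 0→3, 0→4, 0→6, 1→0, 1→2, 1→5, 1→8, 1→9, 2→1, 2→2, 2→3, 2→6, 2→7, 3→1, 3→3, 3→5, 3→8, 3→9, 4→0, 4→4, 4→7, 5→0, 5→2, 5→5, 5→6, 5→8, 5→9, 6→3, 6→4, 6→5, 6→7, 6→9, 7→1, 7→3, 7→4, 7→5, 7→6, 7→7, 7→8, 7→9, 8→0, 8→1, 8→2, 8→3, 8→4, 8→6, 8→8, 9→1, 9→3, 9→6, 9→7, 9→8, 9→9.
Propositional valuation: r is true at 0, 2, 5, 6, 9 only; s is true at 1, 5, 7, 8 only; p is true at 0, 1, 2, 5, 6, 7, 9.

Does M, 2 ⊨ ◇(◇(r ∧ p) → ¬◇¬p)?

Recall that ◇ψ holds at a world iff ψ holds at some accessible world.
At 2: ◇(◇(r ∧ p) → ¬◇¬p) requires ◇(r ∧ p) → ¬◇¬p at some successor in {1, 2, 3, 6, 7}.
  At 1: ◇(r ∧ p) → ¬◇¬p is false.
  At 2: ◇(r ∧ p) → ¬◇¬p is false.
  At 3: ◇(r ∧ p) → ¬◇¬p is false.
  At 6: ◇(r ∧ p) → ¬◇¬p is false.
  At 7: ◇(r ∧ p) → ¬◇¬p is false.
So ◇(◇(r ∧ p) → ¬◇¬p) is false at 2.

No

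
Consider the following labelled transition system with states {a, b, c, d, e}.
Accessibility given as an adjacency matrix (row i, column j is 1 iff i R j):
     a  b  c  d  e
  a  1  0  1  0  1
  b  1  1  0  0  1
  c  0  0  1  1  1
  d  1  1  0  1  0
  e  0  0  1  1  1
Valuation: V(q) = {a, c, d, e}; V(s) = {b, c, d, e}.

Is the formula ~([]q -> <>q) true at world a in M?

At a: []q -> <>q is true, so ~([]q -> <>q) is false.
  At a: []q is true, <>q is true, so []q -> <>q is true.
    At a: []q requires q at every successor {a, c, e}.
      At a: q is true.
      At c: q is true.
      At e: q is true.
    So []q is true at a.
    At a: <>q requires q at some successor in {a, c, e}.
      q holds at a, so <>q is true at a.

No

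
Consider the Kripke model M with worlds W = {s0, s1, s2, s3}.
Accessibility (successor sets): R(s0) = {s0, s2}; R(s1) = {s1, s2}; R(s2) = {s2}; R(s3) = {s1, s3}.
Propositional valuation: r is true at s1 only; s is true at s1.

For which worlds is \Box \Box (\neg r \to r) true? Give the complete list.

Let φ = \Box \Box (\neg r \to r). Evaluate φ at each world:
  s0 (successors {s0, s2}): φ is false.
  s1 (successors {s1, s2}): φ is false.
  s2 (successors {s2}): φ is false.
  s3 (successors {s1, s3}): φ is false.
For instance, at s1:
  At s1: \Box \Box (\neg r \to r) requires \Box (\neg r \to r) at every successor {s1, s2}.
    \Box (\neg r \to r) fails at s1, so \Box \Box (\neg r \to r) is false at s1.
      At s1: \Box (\neg r \to r) requires \neg r \to r at every successor {s1, s2}.
        \neg r \to r fails at s2, so \Box (\neg r \to r) is false at s1.
Satisfying worlds: none.

none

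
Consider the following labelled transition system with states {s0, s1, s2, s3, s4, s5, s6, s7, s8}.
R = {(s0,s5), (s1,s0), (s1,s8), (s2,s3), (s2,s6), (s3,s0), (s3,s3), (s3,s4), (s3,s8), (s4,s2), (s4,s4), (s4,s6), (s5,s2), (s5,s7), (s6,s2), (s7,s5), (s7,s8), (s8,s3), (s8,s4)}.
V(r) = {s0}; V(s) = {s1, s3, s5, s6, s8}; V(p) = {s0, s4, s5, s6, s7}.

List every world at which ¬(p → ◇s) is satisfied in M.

s5, s6

Recall that ◇ψ holds at a world iff ψ holds at some accessible world.
Let φ = ¬(p → ◇s). Evaluate φ at each world:
  s0 (successors {s5}): φ is false.
  s1 (successors {s0, s8}): φ is false.
  s2 (successors {s3, s6}): φ is false.
  s3 (successors {s0, s3, s4, s8}): φ is false.
  s4 (successors {s2, s4, s6}): φ is false.
  s5 (successors {s2, s7}): φ is true.
  s6 (successors {s2}): φ is true.
  s7 (successors {s5, s8}): φ is false.
  s8 (successors {s3, s4}): φ is false.
For instance, at s5:
  At s5: p → ◇s is false, so ¬(p → ◇s) is true.
    At s5: p is true, ◇s is false, so p → ◇s is false.
      At s5: ◇s requires s at some successor in {s2, s7}.
        At s2: s is false.
        At s7: s is false.
      So ◇s is false at s5.
Satisfying worlds: {s5, s6}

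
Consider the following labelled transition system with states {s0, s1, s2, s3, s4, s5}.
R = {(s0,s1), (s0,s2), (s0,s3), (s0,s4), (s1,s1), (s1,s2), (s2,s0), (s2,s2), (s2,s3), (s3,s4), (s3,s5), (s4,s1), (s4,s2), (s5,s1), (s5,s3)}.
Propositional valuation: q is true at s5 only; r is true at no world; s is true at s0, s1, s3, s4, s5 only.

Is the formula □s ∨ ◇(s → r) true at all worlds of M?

Recall that □ψ holds at a world iff ψ holds at every accessible world, and ◇ψ holds iff ψ holds at some accessible world.
Let φ = □s ∨ ◇(s → r). Evaluate φ at each world:
  s0 (successors {s1, s2, s3, s4}): φ is true.
  s1 (successors {s1, s2}): φ is true.
  s2 (successors {s0, s2, s3}): φ is true.
  s3 (successors {s4, s5}): φ is true.
  s4 (successors {s1, s2}): φ is true.
  s5 (successors {s1, s3}): φ is true.
For instance, at s1:
  At s1: □s is false, ◇(s → r) is true, so □s ∨ ◇(s → r) is true.
    At s1: □s requires s at every successor {s1, s2}.
      s fails at s2, so □s is false at s1.
    At s1: ◇(s → r) requires s → r at some successor in {s1, s2}.
      s → r holds at s2, so ◇(s → r) is true at s1.

Yes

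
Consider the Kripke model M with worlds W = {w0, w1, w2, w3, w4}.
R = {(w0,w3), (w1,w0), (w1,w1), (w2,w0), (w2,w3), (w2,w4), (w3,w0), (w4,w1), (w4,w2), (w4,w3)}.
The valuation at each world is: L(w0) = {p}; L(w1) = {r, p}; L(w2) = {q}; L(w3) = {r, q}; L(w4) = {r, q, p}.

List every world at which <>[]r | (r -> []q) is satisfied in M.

w0, w1, w2, w3

Let φ = <>[]r | (r -> []q). Evaluate φ at each world:
  w0 (successors {w3}): φ is true.
  w1 (successors {w0, w1}): φ is true.
  w2 (successors {w0, w3, w4}): φ is true.
  w3 (successors {w0}): φ is true.
  w4 (successors {w1, w2, w3}): φ is false.
For instance, at w1:
  At w1: <>[]r is true, r -> []q is false, so <>[]r | (r -> []q) is true.
    At w1: <>[]r requires []r at some successor in {w0, w1}.
      []r holds at w0, so <>[]r is true at w1.
    At w1: r is true, []q is false, so r -> []q is false.
      At w1: []q requires q at every successor {w0, w1}.
        q fails at w0, so []q is false at w1.
Satisfying worlds: {w0, w1, w2, w3}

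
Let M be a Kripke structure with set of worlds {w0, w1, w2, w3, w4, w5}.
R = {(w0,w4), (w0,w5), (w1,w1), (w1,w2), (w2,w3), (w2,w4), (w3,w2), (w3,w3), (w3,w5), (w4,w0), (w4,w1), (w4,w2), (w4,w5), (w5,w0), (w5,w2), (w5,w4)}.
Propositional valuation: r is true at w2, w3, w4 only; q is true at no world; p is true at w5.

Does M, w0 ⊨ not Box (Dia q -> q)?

Recall that Box ψ holds at a world iff ψ holds at every accessible world, and Dia ψ holds iff ψ holds at some accessible world.
At w0: Box (Dia q -> q) is true, so not Box (Dia q -> q) is false.
  At w0: Box (Dia q -> q) requires Dia q -> q at every successor {w4, w5}.
      At w4: Dia q is false, q is false, so Dia q -> q is true.
      At w5: Dia q is false, q is false, so Dia q -> q is true.
  So Box (Dia q -> q) is true at w0.

No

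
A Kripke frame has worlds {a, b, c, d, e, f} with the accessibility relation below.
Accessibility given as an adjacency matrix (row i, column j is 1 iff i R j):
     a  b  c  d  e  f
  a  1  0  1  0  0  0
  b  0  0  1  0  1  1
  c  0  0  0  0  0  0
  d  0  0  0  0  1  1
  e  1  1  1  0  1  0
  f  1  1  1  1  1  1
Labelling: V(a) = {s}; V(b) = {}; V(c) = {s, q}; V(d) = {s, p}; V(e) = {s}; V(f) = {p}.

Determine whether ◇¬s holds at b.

Recall that ◇ψ holds at a world iff ψ holds at some accessible world.
At b: ◇¬s requires ¬s at some successor in {c, e, f}.
  ¬s holds at f, so ◇¬s is true at b.

Yes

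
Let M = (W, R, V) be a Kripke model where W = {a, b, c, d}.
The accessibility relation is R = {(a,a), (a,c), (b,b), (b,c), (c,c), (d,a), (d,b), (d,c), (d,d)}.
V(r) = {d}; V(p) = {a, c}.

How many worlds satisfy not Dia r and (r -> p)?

3

Recall that Dia ψ holds at a world iff ψ holds at some accessible world.
Let φ = not Dia r and (r -> p). Evaluate φ at each world:
  a (successors {a, c}): φ is true.
  b (successors {b, c}): φ is true.
  c (successors {c}): φ is true.
  d (successors {a, b, c, d}): φ is false.
For instance, at b:
  At b: not Dia r is true, r -> p is true, so not Dia r and (r -> p) is true.
    At b: Dia r is false, so not Dia r is true.
      At b: Dia r requires r at some successor in {b, c}.
        At b: r is false.
        At c: r is false.
      So Dia r is false at b.
Satisfying worlds: {a, b, c}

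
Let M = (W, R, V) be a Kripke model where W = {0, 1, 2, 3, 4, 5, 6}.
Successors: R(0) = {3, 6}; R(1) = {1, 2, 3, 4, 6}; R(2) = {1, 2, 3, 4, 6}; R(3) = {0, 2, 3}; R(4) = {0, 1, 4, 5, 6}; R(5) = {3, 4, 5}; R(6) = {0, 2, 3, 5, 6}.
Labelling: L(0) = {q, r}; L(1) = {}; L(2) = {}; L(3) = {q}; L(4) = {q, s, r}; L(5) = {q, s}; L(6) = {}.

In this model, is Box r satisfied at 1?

At 1: Box r requires r at every successor {1, 2, 3, 4, 6}.
  r fails at 1, so Box r is false at 1.

No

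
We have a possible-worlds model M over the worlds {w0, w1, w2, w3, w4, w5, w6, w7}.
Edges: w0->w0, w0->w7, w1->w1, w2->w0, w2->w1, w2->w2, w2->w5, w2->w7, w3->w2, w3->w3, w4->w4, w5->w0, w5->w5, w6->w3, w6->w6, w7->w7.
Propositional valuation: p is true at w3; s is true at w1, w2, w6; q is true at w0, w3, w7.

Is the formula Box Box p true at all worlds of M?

Let φ = Box Box p. Evaluate φ at each world:
  w0 (successors {w0, w7}): φ is false.
  w1 (successors {w1}): φ is false.
  w2 (successors {w0, w1, w2, w5, w7}): φ is false.
  w3 (successors {w2, w3}): φ is false.
  w4 (successors {w4}): φ is false.
  w5 (successors {w0, w5}): φ is false.
  w6 (successors {w3, w6}): φ is false.
  w7 (successors {w7}): φ is false.
Detail at w0 (counterexample):
  At w0: Box Box p requires Box p at every successor {w0, w7}.
    Box p fails at w0, so Box Box p is false at w0.
      At w0: Box p requires p at every successor {w0, w7}.
        p fails at w0, so Box p is false at w0.

No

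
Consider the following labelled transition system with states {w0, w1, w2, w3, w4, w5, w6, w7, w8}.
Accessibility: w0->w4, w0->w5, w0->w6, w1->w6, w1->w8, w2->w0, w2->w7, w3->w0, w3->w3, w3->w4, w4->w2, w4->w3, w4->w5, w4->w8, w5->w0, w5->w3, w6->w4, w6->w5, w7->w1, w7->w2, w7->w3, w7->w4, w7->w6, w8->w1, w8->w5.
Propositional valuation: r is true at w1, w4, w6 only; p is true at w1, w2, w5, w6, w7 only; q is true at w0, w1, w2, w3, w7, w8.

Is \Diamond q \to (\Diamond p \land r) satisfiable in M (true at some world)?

Recall that \Diamond ψ holds at a world iff ψ holds at some accessible world.
Let φ = \Diamond q \to (\Diamond p \land r). Evaluate φ at each world:
  w0 (successors {w4, w5, w6}): φ is true.
  w1 (successors {w6, w8}): φ is true.
  w2 (successors {w0, w7}): φ is false.
  w3 (successors {w0, w3, w4}): φ is false.
  w4 (successors {w2, w3, w5, w8}): φ is true.
  w5 (successors {w0, w3}): φ is false.
  w6 (successors {w4, w5}): φ is true.
  w7 (successors {w1, w2, w3, w4, w6}): φ is false.
  w8 (successors {w1, w5}): φ is false.
Detail at w0 (witness):
  At w0: \Diamond q is false, \Diamond p \land r is false, so \Diamond q \to (\Diamond p \land r) is true.
    At w0: \Diamond q requires q at some successor in {w4, w5, w6}.
      At w4: q is false.
      At w5: q is false.
      At w6: q is false.
    So \Diamond q is false at w0.
    At w0: \Diamond p is true, r is false, so \Diamond p \land r is false.
      At w0: \Diamond p requires p at some successor in {w4, w5, w6}.
        p holds at w5, so \Diamond p is true at w0.

Yes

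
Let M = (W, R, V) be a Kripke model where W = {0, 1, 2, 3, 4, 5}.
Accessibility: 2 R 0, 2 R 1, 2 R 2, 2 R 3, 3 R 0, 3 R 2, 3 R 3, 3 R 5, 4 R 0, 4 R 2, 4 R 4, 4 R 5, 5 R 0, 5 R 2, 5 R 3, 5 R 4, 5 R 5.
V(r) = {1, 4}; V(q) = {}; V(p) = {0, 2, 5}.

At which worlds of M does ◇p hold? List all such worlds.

2, 3, 4, 5

Let φ = ◇p. Evaluate φ at each world:
  0 (successors ∅): φ is false.
  1 (successors ∅): φ is false.
  2 (successors {0, 1, 2, 3}): φ is true.
  3 (successors {0, 2, 3, 5}): φ is true.
  4 (successors {0, 2, 4, 5}): φ is true.
  5 (successors {0, 2, 3, 4, 5}): φ is true.
For instance, at 5:
  At 5: ◇p requires p at some successor in {0, 2, 3, 4, 5}.
    p holds at 0, so ◇p is true at 5.
Satisfying worlds: {2, 3, 4, 5}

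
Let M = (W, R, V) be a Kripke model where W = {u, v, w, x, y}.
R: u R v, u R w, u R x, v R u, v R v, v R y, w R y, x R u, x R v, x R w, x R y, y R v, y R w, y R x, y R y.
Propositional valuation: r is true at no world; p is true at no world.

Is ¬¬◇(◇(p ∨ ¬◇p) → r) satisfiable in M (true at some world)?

No

Let φ = ¬¬◇(◇(p ∨ ¬◇p) → r). Evaluate φ at each world:
  u (successors {v, w, x}): φ is false.
  v (successors {u, v, y}): φ is false.
  w (successors {y}): φ is false.
  x (successors {u, v, w, y}): φ is false.
  y (successors {v, w, x, y}): φ is false.
For instance, at w:
  At w: ¬◇(◇(p ∨ ¬◇p) → r) is true, so ¬¬◇(◇(p ∨ ¬◇p) → r) is false.
    At w: ◇(◇(p ∨ ¬◇p) → r) is false, so ¬◇(◇(p ∨ ¬◇p) → r) is true.
      At w: ◇(◇(p ∨ ¬◇p) → r) requires ◇(p ∨ ¬◇p) → r at some successor in {y}.
        At y: ◇(p ∨ ¬◇p) → r is false.
      So ◇(◇(p ∨ ¬◇p) → r) is false at w.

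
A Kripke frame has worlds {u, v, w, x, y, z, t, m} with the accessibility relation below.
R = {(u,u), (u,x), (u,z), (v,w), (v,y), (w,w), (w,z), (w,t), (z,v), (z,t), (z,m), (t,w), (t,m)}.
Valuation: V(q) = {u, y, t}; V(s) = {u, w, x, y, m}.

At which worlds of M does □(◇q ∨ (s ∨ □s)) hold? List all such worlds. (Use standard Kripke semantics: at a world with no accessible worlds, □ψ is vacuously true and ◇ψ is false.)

u, v, w, x, y, z, t, m

Let φ = □(◇q ∨ (s ∨ □s)). Evaluate φ at each world:
  u (successors {u, x, z}): φ is true.
  v (successors {w, y}): φ is true.
  w (successors {w, z, t}): φ is true.
  x (successors ∅): φ is true.
  y (successors ∅): φ is true.
  z (successors {v, t, m}): φ is true.
  t (successors {w, m}): φ is true.
  m (successors ∅): φ is true.
For instance, at w:
  At w: □(◇q ∨ (s ∨ □s)) requires ◇q ∨ (s ∨ □s) at every successor {w, z, t}.
      At w: ◇q is true, s ∨ □s is true, so ◇q ∨ (s ∨ □s) is true.
      At z: ◇q is true, s ∨ □s is false, so ◇q ∨ (s ∨ □s) is true.
      At t: ◇q is false, s ∨ □s is true, so ◇q ∨ (s ∨ □s) is true.
  So □(◇q ∨ (s ∨ □s)) is true at w.
Satisfying worlds: {u, v, w, x, y, z, t, m}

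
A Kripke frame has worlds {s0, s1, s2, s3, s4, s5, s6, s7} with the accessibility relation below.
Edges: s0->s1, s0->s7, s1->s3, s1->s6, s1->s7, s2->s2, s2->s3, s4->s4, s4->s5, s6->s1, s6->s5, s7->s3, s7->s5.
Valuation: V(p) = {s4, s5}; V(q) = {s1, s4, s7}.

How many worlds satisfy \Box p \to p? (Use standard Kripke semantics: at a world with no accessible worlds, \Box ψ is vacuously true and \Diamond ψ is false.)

7

Let φ = \Box p \to p. Evaluate φ at each world:
  s0 (successors {s1, s7}): φ is true.
  s1 (successors {s3, s6, s7}): φ is true.
  s2 (successors {s2, s3}): φ is true.
  s3 (successors ∅): φ is false.
  s4 (successors {s4, s5}): φ is true.
  s5 (successors ∅): φ is true.
  s6 (successors {s1, s5}): φ is true.
  s7 (successors {s3, s5}): φ is true.
For instance, at s2:
  At s2: \Box p is false, p is false, so \Box p \to p is true.
    At s2: \Box p requires p at every successor {s2, s3}.
      p fails at s2, so \Box p is false at s2.
Satisfying worlds: {s0, s1, s2, s4, s5, s6, s7}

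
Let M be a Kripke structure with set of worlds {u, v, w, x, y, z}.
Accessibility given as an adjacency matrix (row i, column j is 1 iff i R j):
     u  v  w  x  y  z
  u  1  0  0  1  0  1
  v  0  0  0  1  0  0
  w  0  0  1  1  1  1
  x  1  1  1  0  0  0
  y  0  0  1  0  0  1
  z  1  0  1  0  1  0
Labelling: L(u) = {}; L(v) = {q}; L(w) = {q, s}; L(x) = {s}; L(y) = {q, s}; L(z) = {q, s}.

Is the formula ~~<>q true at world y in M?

Yes

At y: ~<>q is false, so ~~<>q is true.
  At y: <>q is true, so ~<>q is false.
    At y: <>q requires q at some successor in {w, z}.
      q holds at w, so <>q is true at y.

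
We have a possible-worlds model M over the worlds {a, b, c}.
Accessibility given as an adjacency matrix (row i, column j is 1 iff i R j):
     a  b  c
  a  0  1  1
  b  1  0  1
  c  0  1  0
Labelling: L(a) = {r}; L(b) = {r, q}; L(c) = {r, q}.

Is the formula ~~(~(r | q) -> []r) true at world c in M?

At c: ~(~(r | q) -> []r) is false, so ~~(~(r | q) -> []r) is true.
  At c: ~(r | q) -> []r is true, so ~(~(r | q) -> []r) is false.
    At c: ~(r | q) is false, []r is true, so ~(r | q) -> []r is true.
      At c: []r requires r at every successor {b}.
        At b: r is true.
      So []r is true at c.

Yes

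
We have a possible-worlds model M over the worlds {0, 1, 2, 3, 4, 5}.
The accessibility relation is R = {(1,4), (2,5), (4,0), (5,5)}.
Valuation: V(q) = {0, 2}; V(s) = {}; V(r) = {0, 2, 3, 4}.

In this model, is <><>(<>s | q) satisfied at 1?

At 1: <><>(<>s | q) requires <>(<>s | q) at some successor in {4}.
  <>(<>s | q) holds at 4, so <><>(<>s | q) is true at 1.
    At 4: <>(<>s | q) requires <>s | q at some successor in {0}.
      <>s | q holds at 0, so <>(<>s | q) is true at 4.

Yes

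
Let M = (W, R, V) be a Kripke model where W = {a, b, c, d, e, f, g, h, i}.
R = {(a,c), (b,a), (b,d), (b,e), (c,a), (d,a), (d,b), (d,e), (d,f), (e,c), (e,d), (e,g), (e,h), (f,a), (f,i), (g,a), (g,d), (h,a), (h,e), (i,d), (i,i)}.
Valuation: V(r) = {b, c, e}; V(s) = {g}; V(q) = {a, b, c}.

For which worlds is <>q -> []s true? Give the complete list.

i

Let φ = <>q -> []s. Evaluate φ at each world:
  a (successors {c}): φ is false.
  b (successors {a, d, e}): φ is false.
  c (successors {a}): φ is false.
  d (successors {a, b, e, f}): φ is false.
  e (successors {c, d, g, h}): φ is false.
  f (successors {a, i}): φ is false.
  g (successors {a, d}): φ is false.
  h (successors {a, e}): φ is false.
  i (successors {d, i}): φ is true.
For instance, at b:
  At b: <>q is true, []s is false, so <>q -> []s is false.
    At b: <>q requires q at some successor in {a, d, e}.
      q holds at a, so <>q is true at b.
    At b: []s requires s at every successor {a, d, e}.
      s fails at a, so []s is false at b.
Satisfying worlds: {i}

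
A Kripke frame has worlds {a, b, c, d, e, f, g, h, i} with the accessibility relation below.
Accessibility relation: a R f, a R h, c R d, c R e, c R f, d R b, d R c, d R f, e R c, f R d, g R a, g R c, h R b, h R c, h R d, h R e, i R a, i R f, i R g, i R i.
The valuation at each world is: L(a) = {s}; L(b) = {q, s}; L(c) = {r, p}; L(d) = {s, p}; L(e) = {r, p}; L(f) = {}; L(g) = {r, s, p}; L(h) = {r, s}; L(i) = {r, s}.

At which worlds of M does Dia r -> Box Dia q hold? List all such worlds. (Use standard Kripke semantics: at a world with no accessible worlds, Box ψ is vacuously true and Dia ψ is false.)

b, f

Let φ = Dia r -> Box Dia q. Evaluate φ at each world:
  a (successors {f, h}): φ is false.
  b (successors ∅): φ is true.
  c (successors {d, e, f}): φ is false.
  d (successors {b, c, f}): φ is false.
  e (successors {c}): φ is false.
  f (successors {d}): φ is true.
  g (successors {a, c}): φ is false.
  h (successors {b, c, d, e}): φ is false.
  i (successors {a, f, g, i}): φ is false.
For instance, at d:
  At d: Dia r is true, Box Dia q is false, so Dia r -> Box Dia q is false.
    At d: Dia r requires r at some successor in {b, c, f}.
      r holds at c, so Dia r is true at d.
    At d: Box Dia q requires Dia q at every successor {b, c, f}.
      Dia q fails at b, so Box Dia q is false at d.
Satisfying worlds: {b, f}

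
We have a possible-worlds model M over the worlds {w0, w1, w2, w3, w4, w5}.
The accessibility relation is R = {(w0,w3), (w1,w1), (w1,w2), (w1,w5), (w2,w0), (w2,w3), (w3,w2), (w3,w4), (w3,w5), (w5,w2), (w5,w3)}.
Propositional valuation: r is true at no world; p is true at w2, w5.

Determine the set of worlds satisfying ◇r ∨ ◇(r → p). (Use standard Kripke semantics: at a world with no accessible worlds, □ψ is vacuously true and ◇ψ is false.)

Let φ = ◇r ∨ ◇(r → p). Evaluate φ at each world:
  w0 (successors {w3}): φ is true.
  w1 (successors {w1, w2, w5}): φ is true.
  w2 (successors {w0, w3}): φ is true.
  w3 (successors {w2, w4, w5}): φ is true.
  w4 (successors ∅): φ is false.
  w5 (successors {w2, w3}): φ is true.
For instance, at w2:
  At w2: ◇r is false, ◇(r → p) is true, so ◇r ∨ ◇(r → p) is true.
    At w2: ◇r requires r at some successor in {w0, w3}.
      At w0: r is false.
      At w3: r is false.
    So ◇r is false at w2.
    At w2: ◇(r → p) requires r → p at some successor in {w0, w3}.
      r → p holds at w0, so ◇(r → p) is true at w2.
Satisfying worlds: {w0, w1, w2, w3, w5}

w0, w1, w2, w3, w5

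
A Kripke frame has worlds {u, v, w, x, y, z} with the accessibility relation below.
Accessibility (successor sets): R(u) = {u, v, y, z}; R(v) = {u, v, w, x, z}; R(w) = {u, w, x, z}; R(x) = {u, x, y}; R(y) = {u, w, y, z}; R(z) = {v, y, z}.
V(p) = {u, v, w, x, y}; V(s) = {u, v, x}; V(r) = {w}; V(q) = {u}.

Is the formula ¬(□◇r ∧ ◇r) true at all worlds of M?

Yes

Recall that □ψ holds at a world iff ψ holds at every accessible world, and ◇ψ holds iff ψ holds at some accessible world.
Let φ = ¬(□◇r ∧ ◇r). Evaluate φ at each world:
  u (successors {u, v, y, z}): φ is true.
  v (successors {u, v, w, x, z}): φ is true.
  w (successors {u, w, x, z}): φ is true.
  x (successors {u, x, y}): φ is true.
  y (successors {u, w, y, z}): φ is true.
  z (successors {v, y, z}): φ is true.
For instance, at u:
  At u: □◇r ∧ ◇r is false, so ¬(□◇r ∧ ◇r) is true.
    At u: □◇r is false, ◇r is false, so □◇r ∧ ◇r is false.
      At u: □◇r requires ◇r at every successor {u, v, y, z}.
        ◇r fails at u, so □◇r is false at u.
      At u: ◇r requires r at some successor in {u, v, y, z}.
        At u: r is false.
        At v: r is false.
        At y: r is false.
        At z: r is false.
      So ◇r is false at u.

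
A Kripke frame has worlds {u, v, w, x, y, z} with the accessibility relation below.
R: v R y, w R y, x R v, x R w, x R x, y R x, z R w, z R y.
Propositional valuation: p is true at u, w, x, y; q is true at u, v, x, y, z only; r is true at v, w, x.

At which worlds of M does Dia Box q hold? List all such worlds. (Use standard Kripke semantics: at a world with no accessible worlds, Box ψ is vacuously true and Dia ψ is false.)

Let φ = Dia Box q. Evaluate φ at each world:
  u (successors ∅): φ is false.
  v (successors {y}): φ is true.
  w (successors {y}): φ is true.
  x (successors {v, w, x}): φ is true.
  y (successors {x}): φ is false.
  z (successors {w, y}): φ is true.
For instance, at w:
  At w: Dia Box q requires Box q at some successor in {y}.
    Box q holds at y, so Dia Box q is true at w.
      At y: Box q requires q at every successor {x}.
        At x: q is true.
      So Box q is true at y.
Satisfying worlds: {v, w, x, z}

v, w, x, z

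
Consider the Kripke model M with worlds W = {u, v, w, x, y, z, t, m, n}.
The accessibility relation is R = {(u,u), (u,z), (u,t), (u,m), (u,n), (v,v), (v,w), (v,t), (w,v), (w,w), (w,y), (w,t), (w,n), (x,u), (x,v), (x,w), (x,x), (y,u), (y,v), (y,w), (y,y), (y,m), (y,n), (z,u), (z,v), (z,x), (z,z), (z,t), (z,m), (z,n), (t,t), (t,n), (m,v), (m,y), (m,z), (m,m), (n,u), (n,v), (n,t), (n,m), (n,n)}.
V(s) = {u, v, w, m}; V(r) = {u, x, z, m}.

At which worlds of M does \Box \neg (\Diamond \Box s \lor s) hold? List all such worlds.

Recall that \Box ψ holds at a world iff ψ holds at every accessible world, and \Diamond ψ holds iff ψ holds at some accessible world.
Let φ = \Box \neg (\Diamond \Box s \lor s). Evaluate φ at each world:
  u (successors {u, z, t, m, n}): φ is false.
  v (successors {v, w, t}): φ is false.
  w (successors {v, w, y, t, n}): φ is false.
  x (successors {u, v, w, x}): φ is false.
  y (successors {u, v, w, y, m, n}): φ is false.
  z (successors {u, v, x, z, t, m, n}): φ is false.
  t (successors {t, n}): φ is true.
  m (successors {v, y, z, m}): φ is false.
  n (successors {u, v, t, m, n}): φ is false.
For instance, at z:
  At z: \Box \neg (\Diamond \Box s \lor s) requires \neg (\Diamond \Box s \lor s) at every successor {u, v, x, z, t, m, n}.
    \neg (\Diamond \Box s \lor s) fails at u, so \Box \neg (\Diamond \Box s \lor s) is false at z.
      At u: \Diamond \Box s \lor s is true, so \neg (\Diamond \Box s \lor s) is false.
Satisfying worlds: {t}

t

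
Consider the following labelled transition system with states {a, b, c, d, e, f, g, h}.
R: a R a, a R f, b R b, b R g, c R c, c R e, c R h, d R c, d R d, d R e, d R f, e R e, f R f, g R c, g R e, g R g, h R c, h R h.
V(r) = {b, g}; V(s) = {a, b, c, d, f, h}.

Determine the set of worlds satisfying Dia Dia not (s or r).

b, c, d, e, g, h

Recall that Dia ψ holds at a world iff ψ holds at some accessible world.
Let φ = Dia Dia not (s or r). Evaluate φ at each world:
  a (successors {a, f}): φ is false.
  b (successors {b, g}): φ is true.
  c (successors {c, e, h}): φ is true.
  d (successors {c, d, e, f}): φ is true.
  e (successors {e}): φ is true.
  f (successors {f}): φ is false.
  g (successors {c, e, g}): φ is true.
  h (successors {c, h}): φ is true.
For instance, at g:
  At g: Dia Dia not (s or r) requires Dia not (s or r) at some successor in {c, e, g}.
    Dia not (s or r) holds at c, so Dia Dia not (s or r) is true at g.
      At c: Dia not (s or r) requires not (s or r) at some successor in {c, e, h}.
        not (s or r) holds at e, so Dia not (s or r) is true at c.
Satisfying worlds: {b, c, d, e, g, h}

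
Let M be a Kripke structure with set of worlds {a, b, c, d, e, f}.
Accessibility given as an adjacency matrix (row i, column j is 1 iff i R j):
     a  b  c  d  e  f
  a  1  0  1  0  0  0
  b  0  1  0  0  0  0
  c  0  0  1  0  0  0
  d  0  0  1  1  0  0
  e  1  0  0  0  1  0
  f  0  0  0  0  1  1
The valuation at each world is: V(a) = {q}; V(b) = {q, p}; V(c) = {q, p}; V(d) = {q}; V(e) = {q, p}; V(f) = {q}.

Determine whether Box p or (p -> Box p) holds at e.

At e: Box p is false, p -> Box p is false, so Box p or (p -> Box p) is false.
  At e: Box p requires p at every successor {a, e}.
    p fails at a, so Box p is false at e.
  At e: p is true, Box p is false, so p -> Box p is false.
    At e: Box p requires p at every successor {a, e}.
      p fails at a, so Box p is false at e.

No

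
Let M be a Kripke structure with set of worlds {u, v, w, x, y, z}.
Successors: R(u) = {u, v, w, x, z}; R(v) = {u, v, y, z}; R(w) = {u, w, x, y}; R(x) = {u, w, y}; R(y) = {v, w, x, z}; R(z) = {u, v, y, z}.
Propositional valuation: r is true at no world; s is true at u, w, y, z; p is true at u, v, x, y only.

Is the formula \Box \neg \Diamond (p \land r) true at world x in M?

At x: \Box \neg \Diamond (p \land r) requires \neg \Diamond (p \land r) at every successor {u, w, y}.
    At u: \Diamond (p \land r) is false, so \neg \Diamond (p \land r) is true.
      At u: \Diamond (p \land r) requires p \land r at some successor in {u, v, w, x, z}.
        At u: p \land r is false.
        At v: p \land r is false.
        At w: p \land r is false.
        At x: p \land r is false.
        At z: p \land r is false.
      So \Diamond (p \land r) is false at u.
    At w: \Diamond (p \land r) is false, so \neg \Diamond (p \land r) is true.
      At w: \Diamond (p \land r) requires p \land r at some successor in {u, w, x, y}.
        At u: p \land r is false.
        At w: p \land r is false.
        At x: p \land r is false.
        At y: p \land r is false.
      So \Diamond (p \land r) is false at w.
    At y: \Diamond (p \land r) is false, so \neg \Diamond (p \land r) is true.
      At y: \Diamond (p \land r) requires p \land r at some successor in {v, w, x, z}.
        At v: p \land r is false.
        At w: p \land r is false.
        At x: p \land r is false.
        At z: p \land r is false.
      So \Diamond (p \land r) is false at y.
So \Box \neg \Diamond (p \land r) is true at x.

Yes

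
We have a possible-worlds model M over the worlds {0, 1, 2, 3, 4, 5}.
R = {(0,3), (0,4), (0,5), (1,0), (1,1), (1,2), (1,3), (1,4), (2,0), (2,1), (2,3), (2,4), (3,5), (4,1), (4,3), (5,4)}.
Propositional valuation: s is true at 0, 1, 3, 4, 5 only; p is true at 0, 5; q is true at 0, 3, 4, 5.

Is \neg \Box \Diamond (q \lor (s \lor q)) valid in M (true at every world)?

No

Let φ = \neg \Box \Diamond (q \lor (s \lor q)). Evaluate φ at each world:
  0 (successors {3, 4, 5}): φ is false.
  1 (successors {0, 1, 2, 3, 4}): φ is false.
  2 (successors {0, 1, 3, 4}): φ is false.
  3 (successors {5}): φ is false.
  4 (successors {1, 3}): φ is false.
  5 (successors {4}): φ is false.
Detail at 0 (counterexample):
  At 0: \Box \Diamond (q \lor (s \lor q)) is true, so \neg \Box \Diamond (q \lor (s \lor q)) is false.
    At 0: \Box \Diamond (q \lor (s \lor q)) requires \Diamond (q \lor (s \lor q)) at every successor {3, 4, 5}.
      At 3: \Diamond (q \lor (s \lor q)) is true.
      At 4: \Diamond (q \lor (s \lor q)) is true.
      At 5: \Diamond (q \lor (s \lor q)) is true.
    So \Box \Diamond (q \lor (s \lor q)) is true at 0.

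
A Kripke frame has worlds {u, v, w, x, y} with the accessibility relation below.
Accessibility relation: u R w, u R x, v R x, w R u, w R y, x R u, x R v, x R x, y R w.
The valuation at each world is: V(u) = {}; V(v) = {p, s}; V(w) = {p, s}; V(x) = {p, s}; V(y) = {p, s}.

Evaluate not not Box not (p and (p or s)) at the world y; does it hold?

No

Recall that Box ψ holds at a world iff ψ holds at every accessible world, and Dia ψ holds iff ψ holds at some accessible world.
At y: not Box not (p and (p or s)) is true, so not not Box not (p and (p or s)) is false.
  At y: Box not (p and (p or s)) is false, so not Box not (p and (p or s)) is true.
    At y: Box not (p and (p or s)) requires not (p and (p or s)) at every successor {w}.
      not (p and (p or s)) fails at w, so Box not (p and (p or s)) is false at y.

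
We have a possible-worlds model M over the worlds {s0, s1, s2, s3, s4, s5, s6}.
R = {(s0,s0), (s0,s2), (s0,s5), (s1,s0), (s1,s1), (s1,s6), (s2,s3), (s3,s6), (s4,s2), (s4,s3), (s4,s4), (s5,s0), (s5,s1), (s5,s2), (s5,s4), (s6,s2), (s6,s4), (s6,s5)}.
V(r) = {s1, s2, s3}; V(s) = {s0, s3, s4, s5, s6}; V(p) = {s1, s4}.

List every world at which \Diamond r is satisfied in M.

Let φ = \Diamond r. Evaluate φ at each world:
  s0 (successors {s0, s2, s5}): φ is true.
  s1 (successors {s0, s1, s6}): φ is true.
  s2 (successors {s3}): φ is true.
  s3 (successors {s6}): φ is false.
  s4 (successors {s2, s3, s4}): φ is true.
  s5 (successors {s0, s1, s2, s4}): φ is true.
  s6 (successors {s2, s4, s5}): φ is true.
For instance, at s0:
  At s0: \Diamond r requires r at some successor in {s0, s2, s5}.
    r holds at s2, so \Diamond r is true at s0.
Satisfying worlds: {s0, s1, s2, s4, s5, s6}

s0, s1, s2, s4, s5, s6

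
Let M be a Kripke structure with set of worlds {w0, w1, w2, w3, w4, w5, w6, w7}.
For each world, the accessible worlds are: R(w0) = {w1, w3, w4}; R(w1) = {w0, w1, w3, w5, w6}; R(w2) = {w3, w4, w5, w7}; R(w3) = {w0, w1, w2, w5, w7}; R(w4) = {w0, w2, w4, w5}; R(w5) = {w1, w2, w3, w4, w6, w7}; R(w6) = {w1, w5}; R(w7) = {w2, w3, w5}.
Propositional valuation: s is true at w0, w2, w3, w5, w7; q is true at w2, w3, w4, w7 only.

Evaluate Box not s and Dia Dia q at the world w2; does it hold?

At w2: Box not s is false, Dia Dia q is true, so Box not s and Dia Dia q is false.
  At w2: Box not s requires not s at every successor {w3, w4, w5, w7}.
    not s fails at w3, so Box not s is false at w2.
  At w2: Dia Dia q requires Dia q at some successor in {w3, w4, w5, w7}.
    Dia q holds at w3, so Dia Dia q is true at w2.
      At w3: Dia q requires q at some successor in {w0, w1, w2, w5, w7}.
        q holds at w2, so Dia q is true at w3.

No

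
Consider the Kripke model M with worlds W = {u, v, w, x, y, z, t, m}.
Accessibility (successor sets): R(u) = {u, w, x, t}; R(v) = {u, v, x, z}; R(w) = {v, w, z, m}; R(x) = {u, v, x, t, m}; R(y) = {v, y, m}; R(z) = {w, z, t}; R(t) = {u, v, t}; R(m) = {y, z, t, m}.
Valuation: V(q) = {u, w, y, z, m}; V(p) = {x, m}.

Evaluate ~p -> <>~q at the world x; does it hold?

At x: ~p is false, <>~q is true, so ~p -> <>~q is true.
  At x: <>~q requires ~q at some successor in {u, v, x, t, m}.
    ~q holds at v, so <>~q is true at x.

Yes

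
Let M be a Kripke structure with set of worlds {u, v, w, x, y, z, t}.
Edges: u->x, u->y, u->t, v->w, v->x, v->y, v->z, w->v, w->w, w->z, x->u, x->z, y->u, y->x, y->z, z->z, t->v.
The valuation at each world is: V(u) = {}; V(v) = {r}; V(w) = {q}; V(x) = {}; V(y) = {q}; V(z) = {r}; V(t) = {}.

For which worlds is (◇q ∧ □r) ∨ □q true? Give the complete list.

none

Let φ = (◇q ∧ □r) ∨ □q. Evaluate φ at each world:
  u (successors {x, y, t}): φ is false.
  v (successors {w, x, y, z}): φ is false.
  w (successors {v, w, z}): φ is false.
  x (successors {u, z}): φ is false.
  y (successors {u, x, z}): φ is false.
  z (successors {z}): φ is false.
  t (successors {v}): φ is false.
For instance, at y:
  At y: ◇q ∧ □r is false, □q is false, so (◇q ∧ □r) ∨ □q is false.
    At y: ◇q is false, □r is false, so ◇q ∧ □r is false.
      At y: ◇q requires q at some successor in {u, x, z}.
        At u: q is false.
        At x: q is false.
        At z: q is false.
      So ◇q is false at y.
      At y: □r requires r at every successor {u, x, z}.
        r fails at u, so □r is false at y.
    At y: □q requires q at every successor {u, x, z}.
      q fails at u, so □q is false at y.
Satisfying worlds: none.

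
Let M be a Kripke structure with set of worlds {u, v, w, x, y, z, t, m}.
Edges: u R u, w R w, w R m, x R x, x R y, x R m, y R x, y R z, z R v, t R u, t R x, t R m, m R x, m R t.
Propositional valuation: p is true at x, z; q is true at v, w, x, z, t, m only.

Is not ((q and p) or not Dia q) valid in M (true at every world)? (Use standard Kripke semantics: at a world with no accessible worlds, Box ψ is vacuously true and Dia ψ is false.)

No

Recall that Dia ψ holds at a world iff ψ holds at some accessible world.
Let φ = not ((q and p) or not Dia q). Evaluate φ at each world:
  u (successors {u}): φ is false.
  v (successors ∅): φ is false.
  w (successors {w, m}): φ is true.
  x (successors {x, y, m}): φ is false.
  y (successors {x, z}): φ is true.
  z (successors {v}): φ is false.
  t (successors {u, x, m}): φ is true.
  m (successors {x, t}): φ is true.
Detail at u (counterexample):
  At u: (q and p) or not Dia q is true, so not ((q and p) or not Dia q) is false.
    At u: q and p is false, not Dia q is true, so (q and p) or not Dia q is true.
      At u: Dia q is false, so not Dia q is true.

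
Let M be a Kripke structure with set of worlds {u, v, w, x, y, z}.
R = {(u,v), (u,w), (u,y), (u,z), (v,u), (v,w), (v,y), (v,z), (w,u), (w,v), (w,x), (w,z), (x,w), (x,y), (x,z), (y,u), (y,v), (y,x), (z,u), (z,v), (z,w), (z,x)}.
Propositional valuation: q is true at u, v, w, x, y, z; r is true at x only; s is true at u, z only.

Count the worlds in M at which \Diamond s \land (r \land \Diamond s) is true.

Let φ = \Diamond s \land (r \land \Diamond s). Evaluate φ at each world:
  u (successors {v, w, y, z}): φ is false.
  v (successors {u, w, y, z}): φ is false.
  w (successors {u, v, x, z}): φ is false.
  x (successors {w, y, z}): φ is true.
  y (successors {u, v, x}): φ is false.
  z (successors {u, v, w, x}): φ is false.
For instance, at u:
  At u: \Diamond s is true, r \land \Diamond s is false, so \Diamond s \land (r \land \Diamond s) is false.
    At u: \Diamond s requires s at some successor in {v, w, y, z}.
      s holds at z, so \Diamond s is true at u.
    At u: r is false, \Diamond s is true, so r \land \Diamond s is false.
      At u: \Diamond s requires s at some successor in {v, w, y, z}.
        s holds at z, so \Diamond s is true at u.
Satisfying worlds: {x}

1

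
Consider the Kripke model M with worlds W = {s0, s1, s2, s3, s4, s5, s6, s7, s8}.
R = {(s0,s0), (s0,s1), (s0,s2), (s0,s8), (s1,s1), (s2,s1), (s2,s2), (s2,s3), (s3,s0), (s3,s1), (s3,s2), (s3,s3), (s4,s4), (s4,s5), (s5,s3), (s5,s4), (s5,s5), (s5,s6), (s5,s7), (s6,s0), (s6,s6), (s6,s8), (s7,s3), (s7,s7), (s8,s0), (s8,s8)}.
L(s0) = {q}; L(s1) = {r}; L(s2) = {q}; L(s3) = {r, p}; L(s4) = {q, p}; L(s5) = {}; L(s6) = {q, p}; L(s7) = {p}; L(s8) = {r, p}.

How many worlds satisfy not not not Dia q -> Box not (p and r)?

8

Recall that Box ψ holds at a world iff ψ holds at every accessible world, and Dia ψ holds iff ψ holds at some accessible world.
Let φ = not not not Dia q -> Box not (p and r). Evaluate φ at each world:
  s0 (successors {s0, s1, s2, s8}): φ is true.
  s1 (successors {s1}): φ is true.
  s2 (successors {s1, s2, s3}): φ is true.
  s3 (successors {s0, s1, s2, s3}): φ is true.
  s4 (successors {s4, s5}): φ is true.
  s5 (successors {s3, s4, s5, s6, s7}): φ is true.
  s6 (successors {s0, s6, s8}): φ is true.
  s7 (successors {s3, s7}): φ is false.
  s8 (successors {s0, s8}): φ is true.
For instance, at s3:
  At s3: not not not Dia q is false, Box not (p and r) is false, so not not not Dia q -> Box not (p and r) is true.
    At s3: not not Dia q is true, so not not not Dia q is false.
      At s3: not Dia q is false, so not not Dia q is true.
    At s3: Box not (p and r) requires not (p and r) at every successor {s0, s1, s2, s3}.
      not (p and r) fails at s3, so Box not (p and r) is false at s3.
Satisfying worlds: {s0, s1, s2, s3, s4, s5, s6, s8}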